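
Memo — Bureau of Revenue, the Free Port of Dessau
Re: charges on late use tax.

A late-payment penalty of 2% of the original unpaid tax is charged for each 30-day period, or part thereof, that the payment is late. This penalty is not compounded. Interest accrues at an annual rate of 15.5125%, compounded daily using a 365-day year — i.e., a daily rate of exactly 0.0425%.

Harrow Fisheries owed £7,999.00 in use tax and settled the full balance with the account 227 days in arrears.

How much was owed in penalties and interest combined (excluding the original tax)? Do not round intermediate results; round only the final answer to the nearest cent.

£2,089.81

Penalty periods: ⌈227/30⌉ = 8; penalty = 8 × 2% × £7,999.00 = £1,279.84
Interest: £7,999.00 × ((1 + 0.000425)^227 − 1) = £7,999.00 × 0.10125948… = £809.9746…
Penalties + interest = £1,279.8400 + £809.9746… = £2,089.81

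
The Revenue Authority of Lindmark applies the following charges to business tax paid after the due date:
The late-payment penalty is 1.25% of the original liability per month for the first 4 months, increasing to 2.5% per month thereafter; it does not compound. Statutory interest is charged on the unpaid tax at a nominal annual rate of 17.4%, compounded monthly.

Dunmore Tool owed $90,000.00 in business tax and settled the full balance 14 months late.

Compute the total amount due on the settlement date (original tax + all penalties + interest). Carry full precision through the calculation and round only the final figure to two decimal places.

$137,095.92

Penalty, months 1–4: 4 × 1.25% × $90,000.00 = $4,500.00
Penalty, months 5–14: 10 × 2.5% × $90,000.00 = $22,500.00
Interest (17.4%/yr ÷ 12 = 1.45%/month): $90,000.00 × ((1 + 0.0145)^14 − 1) = $20,095.9209…
Total = $90,000.00 + $27,000.0000 + $20,095.9209… = $137,095.92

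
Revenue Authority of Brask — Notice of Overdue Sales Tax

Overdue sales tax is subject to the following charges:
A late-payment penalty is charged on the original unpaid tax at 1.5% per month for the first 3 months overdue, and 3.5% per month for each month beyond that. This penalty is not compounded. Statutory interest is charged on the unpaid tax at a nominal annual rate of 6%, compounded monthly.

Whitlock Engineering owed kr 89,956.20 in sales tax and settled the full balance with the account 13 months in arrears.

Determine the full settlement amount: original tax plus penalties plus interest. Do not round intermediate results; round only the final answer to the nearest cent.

kr 131,514.72

Penalty, months 1–3: 3 × 1.5% × kr 89,956.20 = kr 4,048.03…
Penalty, months 4–13: 10 × 3.5% × kr 89,956.20 = kr 31,484.67
Interest (6%/yr ÷ 12 = 0.5%/month): kr 89,956.20 × ((1 + 0.005)^13 − 1) = kr 6,025.8241…
Total = kr 89,956.20 + kr 35,532.6990 + kr 6,025.8241… = kr 131,514.72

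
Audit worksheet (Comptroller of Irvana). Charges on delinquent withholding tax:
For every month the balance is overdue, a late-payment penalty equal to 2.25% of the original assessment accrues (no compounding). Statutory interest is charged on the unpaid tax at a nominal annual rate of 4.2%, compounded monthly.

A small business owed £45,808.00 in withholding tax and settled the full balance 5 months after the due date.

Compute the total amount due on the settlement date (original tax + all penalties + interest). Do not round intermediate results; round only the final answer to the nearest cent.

£51,768.67

Late-payment penalty = 2.25% × £45,808.00 × 5 mo = £5,153.40
Interest (4.2%/yr ÷ 12 = 0.35%/month): £45,808.00 × ((1 + 0.0035)^5 − 1) = £807.2712…
Total = £45,808.00 + £5,153.4000 + £807.2712… = £51,768.67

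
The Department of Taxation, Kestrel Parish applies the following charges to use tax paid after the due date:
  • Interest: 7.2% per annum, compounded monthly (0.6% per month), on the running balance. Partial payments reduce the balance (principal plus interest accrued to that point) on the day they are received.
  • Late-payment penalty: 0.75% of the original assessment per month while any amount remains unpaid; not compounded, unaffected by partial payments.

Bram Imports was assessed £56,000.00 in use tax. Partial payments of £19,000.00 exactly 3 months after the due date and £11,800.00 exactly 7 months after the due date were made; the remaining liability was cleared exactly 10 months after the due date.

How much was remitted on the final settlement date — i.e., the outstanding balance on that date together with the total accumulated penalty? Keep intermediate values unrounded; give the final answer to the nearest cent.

Balance at month 3: £56,000.0000 × (1 + 0.006)^3 = £57,014.0601…
After £19,000.00 payment: £57,014.0601… − £19,000.00 = £38,014.0601…
Balance at month 7: £38,014.0601… × (1 + 0.006)^4 = £38,934.6415…
After £11,800.00 payment: £38,934.6415… − £11,800.00 = £27,134.6415…
Balance at month 10: £27,134.6415… × (1 + 0.006)^3 = £27,626.0014…
Penalty: 10 × 0.75% × £56,000.00 = £4,200.00
Final settlement = outstanding balance + penalty = £27,626.0014… + £4,200.00 = £31,826.00

£31,826.00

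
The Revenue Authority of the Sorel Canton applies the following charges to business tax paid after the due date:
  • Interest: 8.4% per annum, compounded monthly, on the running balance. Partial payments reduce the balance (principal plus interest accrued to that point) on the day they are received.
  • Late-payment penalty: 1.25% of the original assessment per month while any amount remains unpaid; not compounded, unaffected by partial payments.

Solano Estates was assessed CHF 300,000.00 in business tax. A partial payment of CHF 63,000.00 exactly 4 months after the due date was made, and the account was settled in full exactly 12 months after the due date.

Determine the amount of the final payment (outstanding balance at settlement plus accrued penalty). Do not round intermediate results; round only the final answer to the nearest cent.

CHF 304,577.54

Monthly rate = 8.4% ÷ 12 = 0.7%
Balance at month 4: CHF 300,000.0000 × (1 + 0.007)^4 = CHF 308,488.6123…
After CHF 63,000.00 payment: CHF 308,488.6123… − CHF 63,000.00 = CHF 245,488.6123…
Balance at month 12: CHF 245,488.6123… × (1 + 0.007)^8 = CHF 259,577.5418…
Penalty: 12 × 1.25% × CHF 300,000.00 = CHF 45,000.00
Final settlement = outstanding balance + penalty = CHF 259,577.5418… + CHF 45,000.00 = CHF 304,577.54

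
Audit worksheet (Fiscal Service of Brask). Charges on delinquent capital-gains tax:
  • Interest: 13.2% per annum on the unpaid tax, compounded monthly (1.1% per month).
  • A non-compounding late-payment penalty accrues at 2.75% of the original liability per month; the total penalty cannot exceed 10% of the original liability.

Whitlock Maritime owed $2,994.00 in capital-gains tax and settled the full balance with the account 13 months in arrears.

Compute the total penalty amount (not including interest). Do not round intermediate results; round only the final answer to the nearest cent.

$299.40

Penalty (uncapped): 13 × 2.75% × $2,994.00 = $1,070.36…; cap = 10% × $2,994.00 = $299.40 → penalty = $299.40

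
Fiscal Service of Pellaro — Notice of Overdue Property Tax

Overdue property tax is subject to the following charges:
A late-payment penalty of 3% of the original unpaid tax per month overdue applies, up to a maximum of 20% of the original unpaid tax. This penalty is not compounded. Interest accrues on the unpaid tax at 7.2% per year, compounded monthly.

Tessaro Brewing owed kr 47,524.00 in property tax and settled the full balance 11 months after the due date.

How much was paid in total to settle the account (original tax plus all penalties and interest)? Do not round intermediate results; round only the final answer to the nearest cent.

Penalty (uncapped): 11 × 3% × kr 47,524.00 = kr 15,682.92; cap = 20% × kr 47,524.00 = kr 9,504.80 → penalty = kr 9,504.80
Interest (7.2%/yr ÷ 12 = 0.6%/month): kr 47,524.00 × ((1 + 0.006)^11 − 1) = kr 3,232.3958…
Total = kr 47,524.00 + kr 9,504.8000 + kr 3,232.3958… = kr 60,261.20

kr 60,261.20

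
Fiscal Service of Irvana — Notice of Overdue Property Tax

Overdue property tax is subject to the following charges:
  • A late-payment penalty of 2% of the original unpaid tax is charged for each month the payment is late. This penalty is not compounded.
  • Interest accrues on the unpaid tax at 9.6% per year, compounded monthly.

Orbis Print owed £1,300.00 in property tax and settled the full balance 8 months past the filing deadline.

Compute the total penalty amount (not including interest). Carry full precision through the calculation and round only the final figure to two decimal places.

£208.00

Late-payment penalty = 2% × £1,300.00 × 8 mo = £208.00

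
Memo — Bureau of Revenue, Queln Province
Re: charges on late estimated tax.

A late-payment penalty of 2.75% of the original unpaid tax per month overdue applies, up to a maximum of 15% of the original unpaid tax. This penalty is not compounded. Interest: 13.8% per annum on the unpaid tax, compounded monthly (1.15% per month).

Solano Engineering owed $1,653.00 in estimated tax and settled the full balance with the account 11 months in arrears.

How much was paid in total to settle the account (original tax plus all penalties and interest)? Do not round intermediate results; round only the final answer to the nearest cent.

Penalty (uncapped): 11 × 2.75% × $1,653.00 = $500.03…; cap = 15% × $1,653.00 = $247.95 → penalty = $247.95
Interest: $1,653.00 × ((1 + 0.0115)^11 − 1) = $1,653.00 × 0.1340306… = $221.5525…
Total = $1,653.00 + $247.9500 + $221.5525… = $2,122.50

$2,122.50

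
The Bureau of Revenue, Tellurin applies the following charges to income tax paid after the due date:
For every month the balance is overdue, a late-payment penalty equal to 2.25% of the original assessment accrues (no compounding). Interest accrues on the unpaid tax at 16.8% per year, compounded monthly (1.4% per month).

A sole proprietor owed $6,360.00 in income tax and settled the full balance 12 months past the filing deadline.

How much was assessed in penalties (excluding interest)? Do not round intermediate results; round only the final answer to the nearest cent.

$1,717.20

Late-payment penalty: 12 × 2.25% × $6,360.00 = $1,717.20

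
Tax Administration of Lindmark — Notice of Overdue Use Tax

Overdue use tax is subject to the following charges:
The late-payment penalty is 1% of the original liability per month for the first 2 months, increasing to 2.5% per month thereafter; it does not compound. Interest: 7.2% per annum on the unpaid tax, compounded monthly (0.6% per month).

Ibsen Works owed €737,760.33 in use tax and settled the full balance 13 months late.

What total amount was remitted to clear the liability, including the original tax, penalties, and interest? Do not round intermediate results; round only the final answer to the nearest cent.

€1,015,062.83

Penalty, months 1–2: 2 × 1% × €737,760.33 = €14,755.21…
Penalty, months 3–13: 11 × 2.5% × €737,760.33 = €202,884.09…
Interest: €737,760.33 × ((1 + 0.006)^13 − 1) = €737,760.33 × 0.0808707… = €59,663.2037…
Total = €737,760.33 + €217,639.2974… + €59,663.2037… = €1,015,062.83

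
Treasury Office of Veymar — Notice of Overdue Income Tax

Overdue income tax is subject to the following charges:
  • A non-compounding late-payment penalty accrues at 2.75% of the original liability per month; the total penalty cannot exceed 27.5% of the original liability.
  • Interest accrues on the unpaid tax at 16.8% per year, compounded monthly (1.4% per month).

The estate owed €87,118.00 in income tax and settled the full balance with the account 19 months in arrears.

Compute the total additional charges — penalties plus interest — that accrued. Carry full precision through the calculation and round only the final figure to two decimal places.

€50,295.86

Penalty (uncapped): 19 × 2.75% × €87,118.00 = €45,519.16…; cap = 27.5% × €87,118.00 = €23,957.45 → penalty = €23,957.45
Interest: €87,118.00 × ((1 + 0.014)^19 − 1) = €87,118.00 × 0.3023303… = €26,338.4111…
Penalties + interest = €23,957.4500 + €26,338.4111… = €50,295.86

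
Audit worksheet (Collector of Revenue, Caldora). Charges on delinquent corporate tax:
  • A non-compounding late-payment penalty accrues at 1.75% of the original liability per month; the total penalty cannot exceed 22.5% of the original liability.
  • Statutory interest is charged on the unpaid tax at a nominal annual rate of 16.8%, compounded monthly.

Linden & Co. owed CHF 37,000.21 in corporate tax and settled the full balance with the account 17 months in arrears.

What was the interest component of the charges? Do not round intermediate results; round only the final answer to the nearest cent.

CHF 9,864.88

Interest (16.8%/yr ÷ 12 = 1.4%/month): CHF 37,000.21 × ((1 + 0.014)^17 − 1) = CHF 9,864.8766…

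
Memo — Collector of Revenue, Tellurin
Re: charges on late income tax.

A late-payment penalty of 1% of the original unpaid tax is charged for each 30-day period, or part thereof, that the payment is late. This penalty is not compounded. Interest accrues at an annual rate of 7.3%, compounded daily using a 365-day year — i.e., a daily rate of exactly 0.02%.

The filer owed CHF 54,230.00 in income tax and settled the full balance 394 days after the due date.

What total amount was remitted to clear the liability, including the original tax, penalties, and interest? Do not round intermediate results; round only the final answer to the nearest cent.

CHF 66,267.94

Penalty periods: ⌈394/30⌉ = 14; penalty = 14 × 1% × CHF 54,230.00 = CHF 7,592.20
Interest: CHF 54,230.00 × ((1 + 0.0002)^394 − 1) = CHF 54,230.00 × 0.08197938… = CHF 4,445.7417…
Total = CHF 54,230.00 + CHF 7,592.2000 + CHF 4,445.7417… = CHF 66,267.94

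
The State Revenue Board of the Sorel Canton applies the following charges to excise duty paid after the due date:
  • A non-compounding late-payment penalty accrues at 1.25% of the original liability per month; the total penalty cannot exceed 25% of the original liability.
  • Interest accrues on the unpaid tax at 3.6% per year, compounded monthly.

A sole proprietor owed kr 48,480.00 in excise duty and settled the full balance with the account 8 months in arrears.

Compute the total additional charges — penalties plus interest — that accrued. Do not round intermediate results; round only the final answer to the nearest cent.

kr 6,023.81

Penalty: 8 × 1.25% × kr 48,480.00 = kr 4,848.00 (below the 25% cap of kr 12,120.00)
Interest (3.6%/yr ÷ 12 = 0.3%/month): kr 48,480.00 × ((1 + 0.003)^8 − 1) = kr 1,175.8105…
Penalties + interest = kr 4,848.0000 + kr 1,175.8105… = kr 6,023.81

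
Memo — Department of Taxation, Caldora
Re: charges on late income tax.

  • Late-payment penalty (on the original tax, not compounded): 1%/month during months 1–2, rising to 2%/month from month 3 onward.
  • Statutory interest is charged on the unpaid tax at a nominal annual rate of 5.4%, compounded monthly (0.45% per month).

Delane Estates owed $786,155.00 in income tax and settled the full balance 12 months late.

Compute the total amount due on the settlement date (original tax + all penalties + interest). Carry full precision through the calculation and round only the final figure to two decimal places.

$1,002,628.09

Penalty, months 1–2: 2 × 1% × $786,155.00 = $15,723.10
Penalty, months 3–12: 10 × 2% × $786,155.00 = $157,231.00
Interest: $786,155.00 × ((1 + 0.0045)^12 − 1) = $786,155.00 × 0.0553568… = $43,518.9873…
Total = $786,155.00 + $172,954.1000 + $43,518.9873… = $1,002,628.09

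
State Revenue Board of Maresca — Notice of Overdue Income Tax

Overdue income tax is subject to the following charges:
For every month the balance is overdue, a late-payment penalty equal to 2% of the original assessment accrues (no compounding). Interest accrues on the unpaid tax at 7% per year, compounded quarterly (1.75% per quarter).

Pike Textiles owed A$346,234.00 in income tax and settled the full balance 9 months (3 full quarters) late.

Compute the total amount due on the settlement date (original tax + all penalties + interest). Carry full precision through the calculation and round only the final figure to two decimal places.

Late-payment penalty = 2% × A$346,234.00 × 9 mo = A$62,322.12
Interest: A$346,234.00 × ((1 + 0.0175)^3 − 1) = A$346,234.00 × 0.0534241… = A$18,497.2431…
Total = A$346,234.00 + A$62,322.1200 + A$18,497.2431… = A$427,053.36

A$427,053.36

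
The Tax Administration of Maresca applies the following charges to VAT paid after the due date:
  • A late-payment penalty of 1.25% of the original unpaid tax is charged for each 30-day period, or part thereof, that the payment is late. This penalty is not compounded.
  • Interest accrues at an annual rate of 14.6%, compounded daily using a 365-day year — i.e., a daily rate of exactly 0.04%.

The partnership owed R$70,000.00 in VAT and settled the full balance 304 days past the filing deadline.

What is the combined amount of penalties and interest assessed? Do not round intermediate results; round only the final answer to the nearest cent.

Penalty periods: ⌈304/30⌉ = 11; penalty = 11 × 1.25% × R$70,000.00 = R$9,625.00
Interest: R$70,000.00 × ((1 + 0.0004)^304 − 1) = R$70,000.00 × 0.12927483… = R$9,049.2383…
Penalties + interest = R$9,625.0000 + R$9,049.2383… = R$18,674.24

R$18,674.24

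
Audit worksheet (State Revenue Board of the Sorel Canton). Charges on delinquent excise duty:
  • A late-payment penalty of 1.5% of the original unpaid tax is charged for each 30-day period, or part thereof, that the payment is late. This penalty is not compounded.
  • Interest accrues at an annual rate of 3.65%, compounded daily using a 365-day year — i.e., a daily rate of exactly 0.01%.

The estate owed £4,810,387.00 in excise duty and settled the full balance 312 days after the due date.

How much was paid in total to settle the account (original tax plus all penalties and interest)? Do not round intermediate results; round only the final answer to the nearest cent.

£5,756,543.04

Penalty periods: ⌈312/30⌉ = 11; penalty = 11 × 1.5% × £4,810,387.00 = £793,713.86…
Interest: £4,810,387.00 × ((1 + 0.0001)^312 − 1) = £4,810,387.00 × 0.03169021… = £152,442.1852…
Total = £4,810,387.00 + £793,713.8550 + £152,442.1852… = £5,756,543.04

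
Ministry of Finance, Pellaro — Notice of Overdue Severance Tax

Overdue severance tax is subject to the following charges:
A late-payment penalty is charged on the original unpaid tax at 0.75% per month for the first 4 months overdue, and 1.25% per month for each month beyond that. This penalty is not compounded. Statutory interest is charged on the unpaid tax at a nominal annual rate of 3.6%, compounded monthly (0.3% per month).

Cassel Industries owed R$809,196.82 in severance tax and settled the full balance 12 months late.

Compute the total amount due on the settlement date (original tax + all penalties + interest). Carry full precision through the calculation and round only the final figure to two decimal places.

Penalty, months 1–4: 4 × 0.75% × R$809,196.82 = R$24,275.90…
Penalty, months 5–12: 8 × 1.25% × R$809,196.82 = R$80,919.68…
Interest: R$809,196.82 × ((1 + 0.003)^12 − 1) = R$809,196.82 × 0.0366000… = R$29,616.5877…
Total = R$809,196.82 + R$105,195.5866 + R$29,616.5877… = R$944,008.99

R$944,008.99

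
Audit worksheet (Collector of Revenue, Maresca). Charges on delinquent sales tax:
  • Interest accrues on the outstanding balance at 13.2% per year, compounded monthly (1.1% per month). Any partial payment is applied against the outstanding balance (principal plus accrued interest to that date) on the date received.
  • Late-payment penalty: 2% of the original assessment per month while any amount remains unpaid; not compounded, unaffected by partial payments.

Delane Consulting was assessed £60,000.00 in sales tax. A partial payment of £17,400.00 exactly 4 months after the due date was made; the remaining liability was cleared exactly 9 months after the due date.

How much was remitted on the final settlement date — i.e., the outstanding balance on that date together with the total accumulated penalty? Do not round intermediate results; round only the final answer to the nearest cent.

£58,629.89

Balance at month 4: £60,000.0000 × (1 + 0.011)^4 = £62,683.8803…
After £17,400.00 payment: £62,683.8803… − £17,400.00 = £45,283.8803…
Balance at month 9: £45,283.8803… × (1 + 0.011)^5 = £47,829.8933…
Penalty: 9 × 2% × £60,000.00 = £10,800.00
Final settlement = outstanding balance + penalty = £47,829.8933… + £10,800.00 = £58,629.89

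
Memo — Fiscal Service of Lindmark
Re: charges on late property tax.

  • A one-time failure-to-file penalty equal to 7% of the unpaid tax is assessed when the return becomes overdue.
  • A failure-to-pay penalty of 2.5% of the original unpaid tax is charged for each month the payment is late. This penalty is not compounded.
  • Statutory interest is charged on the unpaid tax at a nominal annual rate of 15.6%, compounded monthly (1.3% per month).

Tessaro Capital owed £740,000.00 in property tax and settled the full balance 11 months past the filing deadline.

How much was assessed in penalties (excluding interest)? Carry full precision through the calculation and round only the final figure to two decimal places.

Failure-to-file penalty: 7% × £740,000.00 = £51,800.00
Failure-to-pay penalty: 11 × 2.5% × £740,000.00 = £203,500.00
Total penalty = £51,800.00 + £203,500.00 = £255,300.00

£255,300.00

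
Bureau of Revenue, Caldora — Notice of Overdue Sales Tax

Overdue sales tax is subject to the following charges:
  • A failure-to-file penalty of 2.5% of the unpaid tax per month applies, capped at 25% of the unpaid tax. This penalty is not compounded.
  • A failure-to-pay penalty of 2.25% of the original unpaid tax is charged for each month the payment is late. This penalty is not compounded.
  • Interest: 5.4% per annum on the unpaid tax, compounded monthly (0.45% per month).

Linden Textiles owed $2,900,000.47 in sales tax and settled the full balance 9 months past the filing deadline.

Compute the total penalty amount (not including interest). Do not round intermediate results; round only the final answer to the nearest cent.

$1,239,750.20

Failure-to-file: 9 × 2.5% × $2,900,000.47 = $652,500.11… (under the 25% cap)
Failure-to-pay penalty = 2.25% × $2,900,000.47 × 9 mo = $587,250.10…
Total penalty = $652,500.11… + $587,250.10… = $1,239,750.20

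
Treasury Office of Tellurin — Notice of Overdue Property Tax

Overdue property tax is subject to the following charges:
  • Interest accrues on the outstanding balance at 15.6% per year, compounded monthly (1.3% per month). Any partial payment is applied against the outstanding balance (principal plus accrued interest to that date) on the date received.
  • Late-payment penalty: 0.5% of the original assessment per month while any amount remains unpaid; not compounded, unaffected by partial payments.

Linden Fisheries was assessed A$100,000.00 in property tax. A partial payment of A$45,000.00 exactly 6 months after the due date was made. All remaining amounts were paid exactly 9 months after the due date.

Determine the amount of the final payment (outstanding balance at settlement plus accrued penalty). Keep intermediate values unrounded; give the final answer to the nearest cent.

A$70,049.31

Balance at month 6: A$100,000.0000 × (1 + 0.013)^6 = A$108,057.9371…
After A$45,000.00 payment: A$108,057.9371… − A$45,000.00 = A$63,057.9371…
Balance at month 9: A$63,057.9371… × (1 + 0.013)^3 = A$65,549.3055…
Penalty: 9 × 0.5% × A$100,000.00 = A$4,500.00
Final settlement = outstanding balance + penalty = A$65,549.3055… + A$4,500.00 = A$70,049.31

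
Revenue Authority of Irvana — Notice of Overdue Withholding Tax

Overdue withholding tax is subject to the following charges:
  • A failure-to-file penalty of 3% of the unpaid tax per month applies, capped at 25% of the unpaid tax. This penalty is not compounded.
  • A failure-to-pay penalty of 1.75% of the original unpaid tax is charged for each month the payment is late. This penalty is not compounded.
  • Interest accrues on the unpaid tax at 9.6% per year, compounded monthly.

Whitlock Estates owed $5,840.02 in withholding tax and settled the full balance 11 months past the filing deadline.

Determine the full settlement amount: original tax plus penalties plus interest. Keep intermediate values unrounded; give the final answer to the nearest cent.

Failure-to-file: 11 × 3% × $5,840.02 = $1,927.21…, capped at 25% × $5,840.02 = $1,460.01…
Failure-to-pay penalty = 1.75% × $5,840.02 × 11 mo = $1,124.20…
Interest (9.6%/yr ÷ 12 = 0.8%/month): $5,840.02 × ((1 + 0.008)^11 − 1) = $534.9800…
Total = $5,840.02 + $2,584.2089… + $534.9800… = $8,959.21

$8,959.21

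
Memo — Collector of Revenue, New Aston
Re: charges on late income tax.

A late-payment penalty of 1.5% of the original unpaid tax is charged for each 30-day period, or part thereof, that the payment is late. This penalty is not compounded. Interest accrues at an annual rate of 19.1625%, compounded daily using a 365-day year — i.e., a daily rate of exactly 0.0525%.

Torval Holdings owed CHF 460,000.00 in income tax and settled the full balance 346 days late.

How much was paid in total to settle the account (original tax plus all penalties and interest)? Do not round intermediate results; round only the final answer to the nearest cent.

CHF 634,403.13

Penalty periods: ⌈346/30⌉ = 12; penalty = 12 × 1.5% × CHF 460,000.00 = CHF 82,800.00
Interest: CHF 460,000.00 × ((1 + 0.000525)^346 − 1) = CHF 460,000.00 × 0.19913724… = CHF 91,603.1315…
Total = CHF 460,000.00 + CHF 82,800.0000 + CHF 91,603.1315… = CHF 634,403.13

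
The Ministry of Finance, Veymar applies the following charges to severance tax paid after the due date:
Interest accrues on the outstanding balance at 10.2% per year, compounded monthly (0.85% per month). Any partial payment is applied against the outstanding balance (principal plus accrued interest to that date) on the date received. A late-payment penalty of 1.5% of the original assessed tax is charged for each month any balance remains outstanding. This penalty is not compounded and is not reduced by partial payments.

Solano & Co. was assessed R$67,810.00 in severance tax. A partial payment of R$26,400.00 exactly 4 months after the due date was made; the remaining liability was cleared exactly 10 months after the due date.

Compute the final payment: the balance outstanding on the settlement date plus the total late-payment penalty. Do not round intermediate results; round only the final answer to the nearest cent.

Balance at month 4: R$67,810.0000 × (1 + 0.0085)^4 = R$70,145.1026…
After R$26,400.00 payment: R$70,145.1026… − R$26,400.00 = R$43,745.1026…
Balance at month 10: R$43,745.1026… × (1 + 0.0085)^6 = R$46,024.0523…
Penalty: 10 × 1.5% × R$67,810.00 = R$10,171.50
Final settlement = outstanding balance + penalty = R$46,024.0523… + R$10,171.50 = R$56,195.55

R$56,195.55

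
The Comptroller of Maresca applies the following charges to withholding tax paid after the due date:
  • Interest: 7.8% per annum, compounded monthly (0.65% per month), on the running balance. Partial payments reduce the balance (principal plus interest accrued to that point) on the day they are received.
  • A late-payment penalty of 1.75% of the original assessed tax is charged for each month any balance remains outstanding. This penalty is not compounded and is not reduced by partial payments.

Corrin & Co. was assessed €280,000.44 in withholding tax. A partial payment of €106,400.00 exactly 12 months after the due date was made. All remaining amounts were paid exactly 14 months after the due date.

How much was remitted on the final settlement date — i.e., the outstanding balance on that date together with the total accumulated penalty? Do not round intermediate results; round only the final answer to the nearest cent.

Balance at month 12: €280,000.4400 × (1 + 0.0065)^12 = €302,638.4225…
After €106,400.00 payment: €302,638.4225… − €106,400.00 = €196,238.4225…
Balance at month 14: €196,238.4225… × (1 + 0.0065)^2 = €198,797.8130…
Penalty: 14 × 1.75% × €280,000.44 = €68,600.11…
Final settlement = outstanding balance + penalty = €198,797.8130… + €68,600.11… = €267,397.92

€267,397.92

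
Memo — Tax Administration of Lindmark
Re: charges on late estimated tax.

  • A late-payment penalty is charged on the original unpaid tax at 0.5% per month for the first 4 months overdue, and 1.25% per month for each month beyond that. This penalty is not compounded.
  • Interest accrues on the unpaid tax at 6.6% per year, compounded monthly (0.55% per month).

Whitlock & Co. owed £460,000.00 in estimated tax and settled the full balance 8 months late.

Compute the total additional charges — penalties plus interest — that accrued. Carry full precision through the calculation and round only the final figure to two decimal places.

£52,833.94

Penalty, months 1–4: 4 × 0.5% × £460,000.00 = £9,200.00
Penalty, months 5–8: 4 × 1.25% × £460,000.00 = £23,000.00
Interest: £460,000.00 × ((1 + 0.0055)^8 − 1) = £460,000.00 × 0.0448564… = £20,633.9354…
Penalties + interest = £32,200.0000 + £20,633.9354… = £52,833.94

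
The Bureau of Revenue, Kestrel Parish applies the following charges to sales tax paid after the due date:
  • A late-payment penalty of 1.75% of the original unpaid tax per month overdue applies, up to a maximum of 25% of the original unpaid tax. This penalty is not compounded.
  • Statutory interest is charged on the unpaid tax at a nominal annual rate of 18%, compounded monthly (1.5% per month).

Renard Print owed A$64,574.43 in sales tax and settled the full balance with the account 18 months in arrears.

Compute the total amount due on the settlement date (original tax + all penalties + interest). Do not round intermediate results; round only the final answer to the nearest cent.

Penalty (uncapped): 18 × 1.75% × A$64,574.43 = A$20,340.95…; cap = 25% × A$64,574.43 = A$16,143.61… → penalty = A$16,143.61…
Interest: A$64,574.43 × ((1 + 0.015)^18 − 1) = A$64,574.43 × 0.3073406… = A$19,846.3464…
Total = A$64,574.43 + A$16,143.6075 + A$19,846.3464… = A$100,564.38

A$100,564.38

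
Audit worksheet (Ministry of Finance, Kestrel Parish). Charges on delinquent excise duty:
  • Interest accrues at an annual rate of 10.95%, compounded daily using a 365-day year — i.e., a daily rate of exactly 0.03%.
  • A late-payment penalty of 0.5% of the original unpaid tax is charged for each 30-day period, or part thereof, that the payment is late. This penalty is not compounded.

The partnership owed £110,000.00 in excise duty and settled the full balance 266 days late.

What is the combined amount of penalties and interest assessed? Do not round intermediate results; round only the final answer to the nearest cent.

Penalty periods: ⌈266/30⌉ = 9; penalty = 9 × 0.5% × £110,000.00 = £4,950.00
Interest: £110,000.00 × ((1 + 0.0003)^266 − 1) = £110,000.00 × 0.08305747… = £9,136.3217…
Penalties + interest = £4,950.0000 + £9,136.3217… = £14,086.32

£14,086.32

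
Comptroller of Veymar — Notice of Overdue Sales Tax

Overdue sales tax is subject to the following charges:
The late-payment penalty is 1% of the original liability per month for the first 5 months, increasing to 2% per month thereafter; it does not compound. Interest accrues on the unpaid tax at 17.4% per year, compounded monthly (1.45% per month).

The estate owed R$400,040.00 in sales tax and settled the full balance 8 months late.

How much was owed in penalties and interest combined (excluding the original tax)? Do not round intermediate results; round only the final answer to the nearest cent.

R$92,833.62

Penalty, months 1–5: 5 × 1% × R$400,040.00 = R$20,002.00
Penalty, months 6–8: 3 × 2% × R$400,040.00 = R$24,002.40
Interest: R$400,040.00 × ((1 + 0.0145)^8 − 1) = R$400,040.00 × 0.1220609… = R$48,829.2238…
Penalties + interest = R$44,004.4000 + R$48,829.2238… = R$92,833.62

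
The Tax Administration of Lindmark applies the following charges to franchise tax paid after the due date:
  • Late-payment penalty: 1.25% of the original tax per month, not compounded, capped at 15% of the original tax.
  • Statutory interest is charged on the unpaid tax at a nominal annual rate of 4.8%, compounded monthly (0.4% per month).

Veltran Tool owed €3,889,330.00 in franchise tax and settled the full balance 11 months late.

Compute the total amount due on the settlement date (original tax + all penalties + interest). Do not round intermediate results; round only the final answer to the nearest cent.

Penalty: 11 × 1.25% × €3,889,330.00 = €534,782.88… (below the 15% cap of €583,399.50)
Interest: €3,889,330.00 × ((1 + 0.004)^11 − 1) = €3,889,330.00 × 0.0448906… = €174,594.5321…
Total = €3,889,330.00 + €534,782.8750 + €174,594.5321… = €4,598,707.41

€4,598,707.41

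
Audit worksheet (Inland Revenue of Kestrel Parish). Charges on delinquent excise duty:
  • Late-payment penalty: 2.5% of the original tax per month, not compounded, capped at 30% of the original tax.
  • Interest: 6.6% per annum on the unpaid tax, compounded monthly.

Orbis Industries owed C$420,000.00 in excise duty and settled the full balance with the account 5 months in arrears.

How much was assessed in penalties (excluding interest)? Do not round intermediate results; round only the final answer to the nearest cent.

Penalty: 5 × 2.5% × C$420,000.00 = C$52,500.00 (below the 30% cap of C$126,000.00)

C$52,500.00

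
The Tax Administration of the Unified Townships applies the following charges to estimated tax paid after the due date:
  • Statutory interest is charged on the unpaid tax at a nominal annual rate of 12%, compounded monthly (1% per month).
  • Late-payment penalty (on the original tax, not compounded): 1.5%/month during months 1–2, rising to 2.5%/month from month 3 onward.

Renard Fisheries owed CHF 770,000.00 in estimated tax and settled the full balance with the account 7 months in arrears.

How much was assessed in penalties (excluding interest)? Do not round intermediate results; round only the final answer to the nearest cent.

Penalty, months 1–2: 2 × 1.5% × CHF 770,000.00 = CHF 23,100.00
Penalty, months 3–7: 5 × 2.5% × CHF 770,000.00 = CHF 96,250.00
Total penalty = CHF 23,100.00 + CHF 96,250.00 = CHF 119,350.00

CHF 119,350.00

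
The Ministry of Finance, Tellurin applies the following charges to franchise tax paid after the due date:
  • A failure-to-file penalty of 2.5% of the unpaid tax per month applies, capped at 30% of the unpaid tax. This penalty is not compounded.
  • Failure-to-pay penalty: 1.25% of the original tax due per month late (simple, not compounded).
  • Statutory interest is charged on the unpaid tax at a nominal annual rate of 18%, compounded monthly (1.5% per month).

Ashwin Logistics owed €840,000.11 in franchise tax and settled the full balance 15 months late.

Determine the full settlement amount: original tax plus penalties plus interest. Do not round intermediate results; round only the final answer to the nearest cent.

€1,459,695.13

Failure-to-file: 15 × 2.5% × €840,000.11 = €315,000.04…, capped at 30% × €840,000.11 = €252,000.03…
Failure-to-pay penalty: 15 × 1.25% × €840,000.11 = €157,500.02…
Interest: €840,000.11 × ((1 + 0.015)^15 − 1) = €840,000.11 × 0.2502321… = €210,194.9635…
Total = €840,000.11 + €409,500.0536… + €210,194.9635… = €1,459,695.13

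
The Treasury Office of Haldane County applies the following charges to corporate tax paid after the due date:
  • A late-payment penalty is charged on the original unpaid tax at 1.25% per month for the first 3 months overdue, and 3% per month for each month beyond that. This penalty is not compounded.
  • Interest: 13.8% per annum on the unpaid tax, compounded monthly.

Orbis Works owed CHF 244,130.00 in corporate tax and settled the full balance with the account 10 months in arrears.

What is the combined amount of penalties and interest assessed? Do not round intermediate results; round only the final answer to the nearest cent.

CHF 89,995.47

Penalty, months 1–3: 3 × 1.25% × CHF 244,130.00 = CHF 9,154.88…
Penalty, months 4–10: 7 × 3% × CHF 244,130.00 = CHF 51,267.30
Interest (13.8%/yr ÷ 12 = 1.15%/month): CHF 244,130.00 × ((1 + 0.0115)^10 − 1) = CHF 29,573.2928…
Penalties + interest = CHF 60,422.1750 + CHF 29,573.2928… = CHF 89,995.47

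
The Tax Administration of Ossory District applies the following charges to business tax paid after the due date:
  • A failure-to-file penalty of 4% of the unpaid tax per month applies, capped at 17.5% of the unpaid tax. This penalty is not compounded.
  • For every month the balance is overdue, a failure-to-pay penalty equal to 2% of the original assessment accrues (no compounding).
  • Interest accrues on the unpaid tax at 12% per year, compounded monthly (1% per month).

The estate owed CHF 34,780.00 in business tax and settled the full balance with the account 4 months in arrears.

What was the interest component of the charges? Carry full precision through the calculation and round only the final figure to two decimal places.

CHF 1,412.21

Interest: CHF 34,780.00 × ((1 + 0.01)^4 − 1) = CHF 34,780.00 × 0.0406040… = CHF 1,412.2075…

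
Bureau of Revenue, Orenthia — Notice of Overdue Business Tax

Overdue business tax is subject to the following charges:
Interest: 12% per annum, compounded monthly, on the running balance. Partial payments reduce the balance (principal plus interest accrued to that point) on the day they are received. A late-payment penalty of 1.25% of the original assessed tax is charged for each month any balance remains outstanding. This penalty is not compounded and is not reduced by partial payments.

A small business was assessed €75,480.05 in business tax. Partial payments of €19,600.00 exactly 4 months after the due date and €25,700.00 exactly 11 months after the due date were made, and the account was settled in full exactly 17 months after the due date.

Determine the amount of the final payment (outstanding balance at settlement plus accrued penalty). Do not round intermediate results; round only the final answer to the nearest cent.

€55,843.17

Monthly rate = 12% ÷ 12 = 1%
Balance at month 4: €75,480.0500 × (1 + 0.01)^4 = €78,544.8427…
After €19,600.00 payment: €78,544.8427… − €19,600.00 = €58,944.8427…
Balance at month 11: €58,944.8427… × (1 + 0.01)^7 = €63,196.8497…
After €25,700.00 payment: €63,196.8497… − €25,700.00 = €37,496.8497…
Balance at month 17: €37,496.8497… × (1 + 0.01)^6 = €39,803.6615…
Penalty: 17 × 1.25% × €75,480.05 = €16,039.51…
Final settlement = outstanding balance + penalty = €39,803.6615… + €16,039.51… = €55,843.17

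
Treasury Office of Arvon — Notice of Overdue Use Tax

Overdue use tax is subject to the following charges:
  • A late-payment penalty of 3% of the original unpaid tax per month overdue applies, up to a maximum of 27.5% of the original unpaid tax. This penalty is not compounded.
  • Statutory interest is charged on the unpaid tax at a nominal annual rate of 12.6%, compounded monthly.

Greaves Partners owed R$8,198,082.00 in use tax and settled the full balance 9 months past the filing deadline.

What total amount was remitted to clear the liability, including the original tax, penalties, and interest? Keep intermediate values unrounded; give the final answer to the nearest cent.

R$11,219,630.95

Penalty: 9 × 3% × R$8,198,082.00 = R$2,213,482.14 (below the 27.5% cap of R$2,254,472.55)
Interest (12.6%/yr ÷ 12 = 1.05%/month): R$8,198,082.00 × ((1 + 0.0105)^9 − 1) = R$808,066.8105…
Total = R$8,198,082.00 + R$2,213,482.1400 + R$808,066.8105… = R$11,219,630.95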